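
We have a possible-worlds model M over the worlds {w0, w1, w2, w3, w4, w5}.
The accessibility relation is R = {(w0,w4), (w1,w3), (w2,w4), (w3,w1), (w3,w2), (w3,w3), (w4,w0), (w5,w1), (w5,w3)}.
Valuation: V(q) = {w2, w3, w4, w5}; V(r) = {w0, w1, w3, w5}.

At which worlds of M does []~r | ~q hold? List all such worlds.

Let φ = []~r | ~q. Evaluate φ at each world:
  w0 (successors {w4}): φ is true.
  w1 (successors {w3}): φ is true.
  w2 (successors {w4}): φ is true.
  w3 (successors {w1, w2, w3}): φ is false.
  w4 (successors {w0}): φ is false.
  w5 (successors {w1, w3}): φ is false.
For instance, at w1:
  At w1: []~r is false, ~q is true, so []~r | ~q is true.
    At w1: []~r requires ~r at every successor {w3}.
      ~r fails at w3, so []~r is false at w1.
Satisfying worlds: {w0, w1, w2}

w0, w1, w2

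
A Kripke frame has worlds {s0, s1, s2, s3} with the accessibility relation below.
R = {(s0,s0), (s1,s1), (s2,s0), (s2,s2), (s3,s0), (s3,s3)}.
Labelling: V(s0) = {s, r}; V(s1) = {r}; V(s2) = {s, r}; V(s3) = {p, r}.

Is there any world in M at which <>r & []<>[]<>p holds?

Recall that []ψ holds at a world iff ψ holds at every accessible world, and <>ψ holds iff ψ holds at some accessible world.
Let φ = <>r & []<>[]<>p. Evaluate φ at each world:
  s0 (successors {s0}): φ is false.
  s1 (successors {s1}): φ is false.
  s2 (successors {s0, s2}): φ is false.
  s3 (successors {s0, s3}): φ is false.
For instance, at s3:
  At s3: <>r is true, []<>[]<>p is false, so <>r & []<>[]<>p is false.
    At s3: <>r requires r at some successor in {s0, s3}.
      r holds at s0, so <>r is true at s3.
    At s3: []<>[]<>p requires <>[]<>p at every successor {s0, s3}.
      <>[]<>p fails at s0, so []<>[]<>p is false at s3.

No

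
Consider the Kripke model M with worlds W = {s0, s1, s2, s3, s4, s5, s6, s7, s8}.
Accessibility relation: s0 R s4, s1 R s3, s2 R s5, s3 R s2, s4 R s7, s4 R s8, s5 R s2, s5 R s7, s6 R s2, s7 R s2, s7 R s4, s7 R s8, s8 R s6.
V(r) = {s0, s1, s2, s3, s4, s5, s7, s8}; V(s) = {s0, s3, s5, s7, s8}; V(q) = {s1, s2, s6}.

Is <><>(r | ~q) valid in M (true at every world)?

Recall that <>ψ holds at a world iff ψ holds at some accessible world.
Let φ = <><>(r | ~q). Evaluate φ at each world:
  s0 (successors {s4}): φ is true.
  s1 (successors {s3}): φ is true.
  s2 (successors {s5}): φ is true.
  s3 (successors {s2}): φ is true.
  s4 (successors {s7, s8}): φ is true.
  s5 (successors {s2, s7}): φ is true.
  s6 (successors {s2}): φ is true.
  s7 (successors {s2, s4, s8}): φ is true.
  s8 (successors {s6}): φ is true.
For instance, at s5:
  At s5: <><>(r | ~q) requires <>(r | ~q) at some successor in {s2, s7}.
    <>(r | ~q) holds at s2, so <><>(r | ~q) is true at s5.
      At s2: <>(r | ~q) requires r | ~q at some successor in {s5}.
        r | ~q holds at s5, so <>(r | ~q) is true at s2.

Yes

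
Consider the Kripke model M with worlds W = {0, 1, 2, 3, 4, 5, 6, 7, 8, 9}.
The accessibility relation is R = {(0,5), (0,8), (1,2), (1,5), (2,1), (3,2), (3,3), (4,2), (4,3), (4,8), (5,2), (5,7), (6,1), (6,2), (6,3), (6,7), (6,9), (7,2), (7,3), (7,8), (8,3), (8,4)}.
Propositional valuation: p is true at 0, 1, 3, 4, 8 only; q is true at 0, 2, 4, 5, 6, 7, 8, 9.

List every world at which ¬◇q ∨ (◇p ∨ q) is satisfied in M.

Recall that ◇ψ holds at a world iff ψ holds at some accessible world.
Let φ = ¬◇q ∨ (◇p ∨ q). Evaluate φ at each world:
  0 (successors {5, 8}): φ is true.
  1 (successors {2, 5}): φ is false.
  2 (successors {1}): φ is true.
  3 (successors {2, 3}): φ is true.
  4 (successors {2, 3, 8}): φ is true.
  5 (successors {2, 7}): φ is true.
  6 (successors {1, 2, 3, 7, 9}): φ is true.
  7 (successors {2, 3, 8}): φ is true.
  8 (successors {3, 4}): φ is true.
  9 (successors ∅): φ is true.
For instance, at 0:
  At 0: ¬◇q is false, ◇p ∨ q is true, so ¬◇q ∨ (◇p ∨ q) is true.
    At 0: ◇q is true, so ¬◇q is false.
      At 0: ◇q requires q at some successor in {5, 8}.
        q holds at 5, so ◇q is true at 0.
    At 0: ◇p is true, q is true, so ◇p ∨ q is true.
      At 0: ◇p requires p at some successor in {5, 8}.
        p holds at 8, so ◇p is true at 0.
Satisfying worlds: {0, 2, 3, 4, 5, 6, 7, 8, 9}

0, 2, 3, 4, 5, 6, 7, 8, 9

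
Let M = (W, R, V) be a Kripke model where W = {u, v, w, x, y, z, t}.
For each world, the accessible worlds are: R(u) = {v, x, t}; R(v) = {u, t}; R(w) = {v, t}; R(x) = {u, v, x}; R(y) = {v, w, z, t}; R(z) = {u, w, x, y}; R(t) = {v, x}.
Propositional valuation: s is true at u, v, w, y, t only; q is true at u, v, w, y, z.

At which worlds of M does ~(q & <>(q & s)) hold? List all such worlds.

Let φ = ~(q & <>(q & s)). Evaluate φ at each world:
  u (successors {v, x, t}): φ is false.
  v (successors {u, t}): φ is false.
  w (successors {v, t}): φ is false.
  x (successors {u, v, x}): φ is true.
  y (successors {v, w, z, t}): φ is false.
  z (successors {u, w, x, y}): φ is false.
  t (successors {v, x}): φ is true.
For instance, at u:
  At u: q & <>(q & s) is true, so ~(q & <>(q & s)) is false.
    At u: q is true, <>(q & s) is true, so q & <>(q & s) is true.
      At u: <>(q & s) requires q & s at some successor in {v, x, t}.
        q & s holds at v, so <>(q & s) is true at u.
Satisfying worlds: {x, t}

x, t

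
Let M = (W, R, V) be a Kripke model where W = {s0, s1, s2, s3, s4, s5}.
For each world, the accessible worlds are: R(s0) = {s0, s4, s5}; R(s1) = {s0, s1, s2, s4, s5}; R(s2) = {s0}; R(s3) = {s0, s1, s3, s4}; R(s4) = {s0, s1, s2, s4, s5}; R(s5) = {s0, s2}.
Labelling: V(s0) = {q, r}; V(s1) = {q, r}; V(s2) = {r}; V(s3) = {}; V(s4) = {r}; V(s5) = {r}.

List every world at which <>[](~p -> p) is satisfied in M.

Recall that []ψ holds at a world iff ψ holds at every accessible world, and <>ψ holds iff ψ holds at some accessible world.
Let φ = <>[](~p -> p). Evaluate φ at each world:
  s0 (successors {s0, s4, s5}): φ is false.
  s1 (successors {s0, s1, s2, s4, s5}): φ is false.
  s2 (successors {s0}): φ is false.
  s3 (successors {s0, s1, s3, s4}): φ is false.
  s4 (successors {s0, s1, s2, s4, s5}): φ is false.
  s5 (successors {s0, s2}): φ is false.
For instance, at s4:
  At s4: <>[](~p -> p) requires [](~p -> p) at some successor in {s0, s1, s2, s4, s5}.
    At s0: [](~p -> p) is false.
    At s1: [](~p -> p) is false.
    At s2: [](~p -> p) is false.
    At s4: [](~p -> p) is false.
    At s5: [](~p -> p) is false.
  So <>[](~p -> p) is false at s4.
Satisfying worlds: none.

none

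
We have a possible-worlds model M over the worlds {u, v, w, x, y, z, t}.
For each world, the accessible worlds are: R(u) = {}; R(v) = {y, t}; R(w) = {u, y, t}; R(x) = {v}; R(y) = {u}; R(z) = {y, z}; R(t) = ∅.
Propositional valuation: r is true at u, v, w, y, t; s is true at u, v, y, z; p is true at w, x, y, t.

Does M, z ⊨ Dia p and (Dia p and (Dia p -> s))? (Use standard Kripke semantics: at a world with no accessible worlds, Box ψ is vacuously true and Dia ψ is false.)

At z: Dia p is true, Dia p and (Dia p -> s) is true, so Dia p and (Dia p and (Dia p -> s)) is true.
  At z: Dia p requires p at some successor in {y, z}.
    p holds at y, so Dia p is true at z.
  At z: Dia p is true, Dia p -> s is true, so Dia p and (Dia p -> s) is true.
    At z: Dia p requires p at some successor in {y, z}.
      p holds at y, so Dia p is true at z.
    At z: Dia p is true, s is true, so Dia p -> s is true.
      At z: Dia p requires p at some successor in {y, z}.
        p holds at y, so Dia p is true at z.

Yes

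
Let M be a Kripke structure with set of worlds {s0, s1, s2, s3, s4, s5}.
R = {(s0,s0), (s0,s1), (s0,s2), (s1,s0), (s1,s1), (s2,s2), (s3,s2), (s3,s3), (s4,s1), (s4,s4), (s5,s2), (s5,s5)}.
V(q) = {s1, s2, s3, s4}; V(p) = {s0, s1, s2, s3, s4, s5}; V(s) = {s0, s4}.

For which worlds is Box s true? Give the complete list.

Recall that Box ψ holds at a world iff ψ holds at every accessible world, and Dia ψ holds iff ψ holds at some accessible world.
Let φ = Box s. Evaluate φ at each world:
  s0 (successors {s0, s1, s2}): φ is false.
  s1 (successors {s0, s1}): φ is false.
  s2 (successors {s2}): φ is false.
  s3 (successors {s2, s3}): φ is false.
  s4 (successors {s1, s4}): φ is false.
  s5 (successors {s2, s5}): φ is false.
For instance, at s2:
  At s2: Box s requires s at every successor {s2}.
    s fails at s2, so Box s is false at s2.
Satisfying worlds: none.

none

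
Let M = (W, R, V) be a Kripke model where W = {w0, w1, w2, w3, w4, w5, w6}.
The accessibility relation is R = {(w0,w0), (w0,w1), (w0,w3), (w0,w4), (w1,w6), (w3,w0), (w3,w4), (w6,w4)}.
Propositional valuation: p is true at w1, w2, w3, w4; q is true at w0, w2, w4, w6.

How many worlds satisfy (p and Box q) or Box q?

Let φ = (p and Box q) or Box q. Evaluate φ at each world:
  w0 (successors {w0, w1, w3, w4}): φ is false.
  w1 (successors {w6}): φ is true.
  w2 (successors ∅): φ is true.
  w3 (successors {w0, w4}): φ is true.
  w4 (successors ∅): φ is true.
  w5 (successors ∅): φ is true.
  w6 (successors {w4}): φ is true.
For instance, at w6:
  At w6: p and Box q is false, Box q is true, so (p and Box q) or Box q is true.
    At w6: p is false, Box q is true, so p and Box q is false.
      At w6: Box q requires q at every successor {w4}.
        At w4: q is true.
      So Box q is true at w6.
    At w6: Box q requires q at every successor {w4}.
      At w4: q is true.
    So Box q is true at w6.
Satisfying worlds: {w1, w2, w3, w4, w5, w6}

6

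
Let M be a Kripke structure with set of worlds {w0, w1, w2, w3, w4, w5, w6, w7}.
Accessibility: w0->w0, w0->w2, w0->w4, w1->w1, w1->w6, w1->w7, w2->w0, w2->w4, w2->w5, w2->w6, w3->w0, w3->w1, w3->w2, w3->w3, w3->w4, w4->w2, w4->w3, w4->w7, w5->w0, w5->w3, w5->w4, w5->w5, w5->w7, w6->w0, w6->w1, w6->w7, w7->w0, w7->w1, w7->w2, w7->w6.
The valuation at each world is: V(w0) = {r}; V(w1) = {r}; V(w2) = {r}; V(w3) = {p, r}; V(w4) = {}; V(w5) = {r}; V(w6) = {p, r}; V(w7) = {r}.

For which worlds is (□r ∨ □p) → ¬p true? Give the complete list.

w0, w1, w2, w3, w4, w5, w7

Recall that □ψ holds at a world iff ψ holds at every accessible world, and ◇ψ holds iff ψ holds at some accessible world.
Let φ = (□r ∨ □p) → ¬p. Evaluate φ at each world:
  w0 (successors {w0, w2, w4}): φ is true.
  w1 (successors {w1, w6, w7}): φ is true.
  w2 (successors {w0, w4, w5, w6}): φ is true.
  w3 (successors {w0, w1, w2, w3, w4}): φ is true.
  w4 (successors {w2, w3, w7}): φ is true.
  w5 (successors {w0, w3, w4, w5, w7}): φ is true.
  w6 (successors {w0, w1, w7}): φ is false.
  w7 (successors {w0, w1, w2, w6}): φ is true.
For instance, at w7:
  At w7: □r ∨ □p is true, ¬p is true, so (□r ∨ □p) → ¬p is true.
    At w7: □r is true, □p is false, so □r ∨ □p is true.
      At w7: □r requires r at every successor {w0, w1, w2, w6}.
        At w0: r is true.
        At w1: r is true.
        At w2: r is true.
        At w6: r is true.
      So □r is true at w7.
      At w7: □p requires p at every successor {w0, w1, w2, w6}.
        p fails at w0, so □p is false at w7.
Satisfying worlds: {w0, w1, w2, w3, w4, w5, w7}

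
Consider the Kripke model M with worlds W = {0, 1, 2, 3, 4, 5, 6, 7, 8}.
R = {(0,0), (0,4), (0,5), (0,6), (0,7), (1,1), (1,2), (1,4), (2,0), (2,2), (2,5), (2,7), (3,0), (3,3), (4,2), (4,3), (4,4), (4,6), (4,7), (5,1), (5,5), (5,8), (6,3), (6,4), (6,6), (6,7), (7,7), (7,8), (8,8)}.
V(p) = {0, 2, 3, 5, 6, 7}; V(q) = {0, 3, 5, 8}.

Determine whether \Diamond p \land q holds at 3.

Yes

At 3: \Diamond p is true, q is true, so \Diamond p \land q is true.
  At 3: \Diamond p requires p at some successor in {0, 3}.
    p holds at 0, so \Diamond p is true at 3.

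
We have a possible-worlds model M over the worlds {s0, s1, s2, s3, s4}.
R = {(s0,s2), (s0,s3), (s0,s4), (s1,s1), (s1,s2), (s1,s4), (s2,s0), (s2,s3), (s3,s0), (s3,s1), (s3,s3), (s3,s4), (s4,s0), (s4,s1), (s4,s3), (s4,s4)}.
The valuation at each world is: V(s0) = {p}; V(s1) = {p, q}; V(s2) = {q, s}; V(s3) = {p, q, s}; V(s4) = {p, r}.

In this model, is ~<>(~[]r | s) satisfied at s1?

At s1: <>(~[]r | s) is true, so ~<>(~[]r | s) is false.
  At s1: <>(~[]r | s) requires ~[]r | s at some successor in {s1, s2, s4}.
    ~[]r | s holds at s1, so <>(~[]r | s) is true at s1.
      At s1: ~[]r is true, s is false, so ~[]r | s is true.

No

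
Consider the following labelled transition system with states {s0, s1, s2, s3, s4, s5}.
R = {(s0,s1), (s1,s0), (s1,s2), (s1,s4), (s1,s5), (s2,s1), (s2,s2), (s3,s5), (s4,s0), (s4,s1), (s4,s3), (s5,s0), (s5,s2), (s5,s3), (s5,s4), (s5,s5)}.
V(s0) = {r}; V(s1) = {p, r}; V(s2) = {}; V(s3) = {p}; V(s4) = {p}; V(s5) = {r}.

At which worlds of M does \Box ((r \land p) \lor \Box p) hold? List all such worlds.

Let φ = \Box ((r \land p) \lor \Box p). Evaluate φ at each world:
  s0 (successors {s1}): φ is true.
  s1 (successors {s0, s2, s4, s5}): φ is false.
  s2 (successors {s1, s2}): φ is false.
  s3 (successors {s5}): φ is false.
  s4 (successors {s0, s1, s3}): φ is false.
  s5 (successors {s0, s2, s3, s4, s5}): φ is false.
For instance, at s4:
  At s4: \Box ((r \land p) \lor \Box p) requires (r \land p) \lor \Box p at every successor {s0, s1, s3}.
    (r \land p) \lor \Box p fails at s3, so \Box ((r \land p) \lor \Box p) is false at s4.
      At s3: r \land p is false, \Box p is false, so (r \land p) \lor \Box p is false.
Satisfying worlds: {s0}

s0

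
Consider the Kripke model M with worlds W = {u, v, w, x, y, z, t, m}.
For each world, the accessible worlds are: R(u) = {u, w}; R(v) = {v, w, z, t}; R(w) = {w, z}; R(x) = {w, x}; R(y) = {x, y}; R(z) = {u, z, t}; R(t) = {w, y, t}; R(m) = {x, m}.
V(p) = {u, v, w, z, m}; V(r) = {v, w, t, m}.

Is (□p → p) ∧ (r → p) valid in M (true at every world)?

Recall that □ψ holds at a world iff ψ holds at every accessible world, and ◇ψ holds iff ψ holds at some accessible world.
Let φ = (□p → p) ∧ (r → p). Evaluate φ at each world:
  u (successors {u, w}): φ is true.
  v (successors {v, w, z, t}): φ is true.
  w (successors {w, z}): φ is true.
  x (successors {w, x}): φ is true.
  y (successors {x, y}): φ is true.
  z (successors {u, z, t}): φ is true.
  t (successors {w, y, t}): φ is false.
  m (successors {x, m}): φ is true.
Detail at t (counterexample):
  At t: □p → p is true, r → p is false, so (□p → p) ∧ (r → p) is false.
    At t: □p is false, p is false, so □p → p is true.
      At t: □p requires p at every successor {w, y, t}.
        p fails at y, so □p is false at t.

No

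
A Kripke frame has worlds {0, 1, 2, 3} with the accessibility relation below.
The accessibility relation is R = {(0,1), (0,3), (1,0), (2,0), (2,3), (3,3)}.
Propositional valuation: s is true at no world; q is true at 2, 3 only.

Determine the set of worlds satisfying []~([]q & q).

Let φ = []~([]q & q). Evaluate φ at each world:
  0 (successors {1, 3}): φ is false.
  1 (successors {0}): φ is true.
  2 (successors {0, 3}): φ is false.
  3 (successors {3}): φ is false.
For instance, at 2:
  At 2: []~([]q & q) requires ~([]q & q) at every successor {0, 3}.
    ~([]q & q) fails at 3, so []~([]q & q) is false at 2.
      At 3: []q & q is true, so ~([]q & q) is false.
Satisfying worlds: {1}

1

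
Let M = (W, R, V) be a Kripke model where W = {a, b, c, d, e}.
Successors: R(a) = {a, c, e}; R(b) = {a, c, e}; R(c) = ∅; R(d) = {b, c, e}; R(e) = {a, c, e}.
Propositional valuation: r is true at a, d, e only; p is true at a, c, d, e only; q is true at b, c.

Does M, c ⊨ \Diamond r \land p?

At c: \Diamond r is false, p is true, so \Diamond r \land p is false.
  At c: no accessible worlds, so \Diamond r is false.

No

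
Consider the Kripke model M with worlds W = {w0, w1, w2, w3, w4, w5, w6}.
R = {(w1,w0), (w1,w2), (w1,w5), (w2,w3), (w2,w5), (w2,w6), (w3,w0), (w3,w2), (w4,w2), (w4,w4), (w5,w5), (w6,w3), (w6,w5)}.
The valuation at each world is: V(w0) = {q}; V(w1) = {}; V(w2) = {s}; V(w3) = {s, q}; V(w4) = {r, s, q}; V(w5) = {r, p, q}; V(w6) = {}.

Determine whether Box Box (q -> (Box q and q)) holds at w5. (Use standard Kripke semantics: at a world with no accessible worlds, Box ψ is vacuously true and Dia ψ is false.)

Yes

Recall that Box ψ holds at a world iff ψ holds at every accessible world, and Dia ψ holds iff ψ holds at some accessible world.
At w5: Box Box (q -> (Box q and q)) requires Box (q -> (Box q and q)) at every successor {w5}.
    At w5: Box (q -> (Box q and q)) requires q -> (Box q and q) at every successor {w5}.
      At w5: q -> (Box q and q) is true.
    So Box (q -> (Box q and q)) is true at w5.
So Box Box (q -> (Box q and q)) is true at w5.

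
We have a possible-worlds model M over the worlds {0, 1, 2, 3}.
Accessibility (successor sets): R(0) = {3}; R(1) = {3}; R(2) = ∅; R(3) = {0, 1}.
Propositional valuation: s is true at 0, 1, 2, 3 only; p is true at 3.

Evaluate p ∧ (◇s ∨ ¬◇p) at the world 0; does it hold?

At 0: p is false, ◇s ∨ ¬◇p is true, so p ∧ (◇s ∨ ¬◇p) is false.
  At 0: ◇s is true, ¬◇p is false, so ◇s ∨ ¬◇p is true.
    At 0: ◇s requires s at some successor in {3}.
      s holds at 3, so ◇s is true at 0.
    At 0: ◇p is true, so ¬◇p is false.
      At 0: ◇p requires p at some successor in {3}.
        p holds at 3, so ◇p is true at 0.

No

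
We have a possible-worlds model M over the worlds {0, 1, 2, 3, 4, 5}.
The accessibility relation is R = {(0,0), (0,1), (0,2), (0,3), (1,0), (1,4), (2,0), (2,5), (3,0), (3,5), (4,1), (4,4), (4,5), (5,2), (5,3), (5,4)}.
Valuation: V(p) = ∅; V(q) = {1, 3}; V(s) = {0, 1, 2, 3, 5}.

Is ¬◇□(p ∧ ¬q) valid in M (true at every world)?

Let φ = ¬◇□(p ∧ ¬q). Evaluate φ at each world:
  0 (successors {0, 1, 2, 3}): φ is true.
  1 (successors {0, 4}): φ is true.
  2 (successors {0, 5}): φ is true.
  3 (successors {0, 5}): φ is true.
  4 (successors {1, 4, 5}): φ is true.
  5 (successors {2, 3, 4}): φ is true.
For instance, at 3:
  At 3: ◇□(p ∧ ¬q) is false, so ¬◇□(p ∧ ¬q) is true.
    At 3: ◇□(p ∧ ¬q) requires □(p ∧ ¬q) at some successor in {0, 5}.
      At 0: □(p ∧ ¬q) is false.
      At 5: □(p ∧ ¬q) is false.
    So ◇□(p ∧ ¬q) is false at 3.

Yes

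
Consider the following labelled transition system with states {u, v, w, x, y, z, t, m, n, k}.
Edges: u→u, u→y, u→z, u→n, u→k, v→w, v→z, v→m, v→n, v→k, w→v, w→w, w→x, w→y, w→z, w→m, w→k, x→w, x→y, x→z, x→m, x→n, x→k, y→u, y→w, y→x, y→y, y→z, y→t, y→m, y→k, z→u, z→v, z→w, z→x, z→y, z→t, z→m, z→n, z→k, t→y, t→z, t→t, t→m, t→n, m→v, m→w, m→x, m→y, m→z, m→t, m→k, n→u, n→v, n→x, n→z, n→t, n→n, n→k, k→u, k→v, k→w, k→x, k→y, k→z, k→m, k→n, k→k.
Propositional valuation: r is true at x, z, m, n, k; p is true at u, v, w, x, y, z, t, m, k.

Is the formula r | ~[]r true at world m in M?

Yes

At m: r is true, ~[]r is true, so r | ~[]r is true.
  At m: []r is false, so ~[]r is true.
    At m: []r requires r at every successor {v, w, x, y, z, t, k}.
      r fails at v, so []r is false at m.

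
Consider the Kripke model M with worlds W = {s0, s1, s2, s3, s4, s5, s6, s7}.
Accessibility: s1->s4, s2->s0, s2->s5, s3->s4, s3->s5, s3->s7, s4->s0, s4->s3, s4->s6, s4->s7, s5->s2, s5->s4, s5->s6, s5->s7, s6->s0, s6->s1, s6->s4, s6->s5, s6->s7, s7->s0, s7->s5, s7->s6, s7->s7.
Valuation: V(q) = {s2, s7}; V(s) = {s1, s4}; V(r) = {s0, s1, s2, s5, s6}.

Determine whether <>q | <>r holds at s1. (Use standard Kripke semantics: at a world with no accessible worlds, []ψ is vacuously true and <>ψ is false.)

No

At s1: <>q is false, <>r is false, so <>q | <>r is false.
  At s1: <>q requires q at some successor in {s4}.
    At s4: q is false.
  So <>q is false at s1.
  At s1: <>r requires r at some successor in {s4}.
    At s4: r is false.
  So <>r is false at s1.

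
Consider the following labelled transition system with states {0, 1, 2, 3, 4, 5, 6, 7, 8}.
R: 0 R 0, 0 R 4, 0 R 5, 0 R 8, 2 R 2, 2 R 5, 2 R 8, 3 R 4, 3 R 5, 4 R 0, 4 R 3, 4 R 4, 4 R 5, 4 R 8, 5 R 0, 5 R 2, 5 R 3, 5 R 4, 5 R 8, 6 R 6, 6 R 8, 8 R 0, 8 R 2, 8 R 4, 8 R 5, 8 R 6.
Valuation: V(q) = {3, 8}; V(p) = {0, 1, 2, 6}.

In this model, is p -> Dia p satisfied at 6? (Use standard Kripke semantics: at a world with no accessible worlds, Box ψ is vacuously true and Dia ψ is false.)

At 6: p is true, Dia p is true, so p -> Dia p is true.
  At 6: Dia p requires p at some successor in {6, 8}.
    p holds at 6, so Dia p is true at 6.

Yes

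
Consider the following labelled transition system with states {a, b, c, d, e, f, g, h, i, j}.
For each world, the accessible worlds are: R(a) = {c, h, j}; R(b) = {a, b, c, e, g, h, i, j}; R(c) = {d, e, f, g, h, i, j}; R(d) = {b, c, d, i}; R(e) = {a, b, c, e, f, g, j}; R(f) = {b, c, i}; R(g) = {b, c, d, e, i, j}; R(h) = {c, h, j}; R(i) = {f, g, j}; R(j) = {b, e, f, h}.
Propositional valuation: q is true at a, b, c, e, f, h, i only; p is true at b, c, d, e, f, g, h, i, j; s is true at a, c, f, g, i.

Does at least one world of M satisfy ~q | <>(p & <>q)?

Let φ = ~q | <>(p & <>q). Evaluate φ at each world:
  a (successors {c, h, j}): φ is true.
  b (successors {a, b, c, e, g, h, i, j}): φ is true.
  c (successors {d, e, f, g, h, i, j}): φ is true.
  d (successors {b, c, d, i}): φ is true.
  e (successors {a, b, c, e, f, g, j}): φ is true.
  f (successors {b, c, i}): φ is true.
  g (successors {b, c, d, e, i, j}): φ is true.
  h (successors {c, h, j}): φ is true.
  i (successors {f, g, j}): φ is true.
  j (successors {b, e, f, h}): φ is true.
Detail at a (witness):
  At a: ~q is false, <>(p & <>q) is true, so ~q | <>(p & <>q) is true.
    At a: <>(p & <>q) requires p & <>q at some successor in {c, h, j}.
      p & <>q holds at c, so <>(p & <>q) is true at a.

Yes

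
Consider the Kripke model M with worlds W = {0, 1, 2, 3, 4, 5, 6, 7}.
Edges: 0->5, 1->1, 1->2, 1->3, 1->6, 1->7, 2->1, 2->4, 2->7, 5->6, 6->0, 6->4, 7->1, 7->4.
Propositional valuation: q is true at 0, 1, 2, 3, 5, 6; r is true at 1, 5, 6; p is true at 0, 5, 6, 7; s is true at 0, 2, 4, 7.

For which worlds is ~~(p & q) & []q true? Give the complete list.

0, 5

Let φ = ~~(p & q) & []q. Evaluate φ at each world:
  0 (successors {5}): φ is true.
  1 (successors {1, 2, 3, 6, 7}): φ is false.
  2 (successors {1, 4, 7}): φ is false.
  3 (successors ∅): φ is false.
  4 (successors ∅): φ is false.
  5 (successors {6}): φ is true.
  6 (successors {0, 4}): φ is false.
  7 (successors {1, 4}): φ is false.
For instance, at 6:
  At 6: ~~(p & q) is true, []q is false, so ~~(p & q) & []q is false.
    At 6: []q requires q at every successor {0, 4}.
      q fails at 4, so []q is false at 6.
Satisfying worlds: {0, 5}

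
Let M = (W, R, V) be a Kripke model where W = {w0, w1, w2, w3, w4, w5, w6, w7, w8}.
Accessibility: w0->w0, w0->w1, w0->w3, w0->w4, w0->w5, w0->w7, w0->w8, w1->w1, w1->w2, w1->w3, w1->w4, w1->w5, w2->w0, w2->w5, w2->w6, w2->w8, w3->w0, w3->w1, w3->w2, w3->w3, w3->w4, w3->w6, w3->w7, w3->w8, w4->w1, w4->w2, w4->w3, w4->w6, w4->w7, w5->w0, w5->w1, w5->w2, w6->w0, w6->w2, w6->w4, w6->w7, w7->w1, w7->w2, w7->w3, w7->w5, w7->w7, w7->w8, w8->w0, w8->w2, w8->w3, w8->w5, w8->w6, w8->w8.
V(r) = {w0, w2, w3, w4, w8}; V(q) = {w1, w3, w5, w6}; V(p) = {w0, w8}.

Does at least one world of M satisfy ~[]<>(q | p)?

No

Let φ = ~[]<>(q | p). Evaluate φ at each world:
  w0 (successors {w0, w1, w3, w4, w5, w7, w8}): φ is false.
  w1 (successors {w1, w2, w3, w4, w5}): φ is false.
  w2 (successors {w0, w5, w6, w8}): φ is false.
  w3 (successors {w0, w1, w2, w3, w4, w6, w7, w8}): φ is false.
  w4 (successors {w1, w2, w3, w6, w7}): φ is false.
  w5 (successors {w0, w1, w2}): φ is false.
  w6 (successors {w0, w2, w4, w7}): φ is false.
  w7 (successors {w1, w2, w3, w5, w7, w8}): φ is false.
  w8 (successors {w0, w2, w3, w5, w6, w8}): φ is false.
For instance, at w4:
  At w4: []<>(q | p) is true, so ~[]<>(q | p) is false.
    At w4: []<>(q | p) requires <>(q | p) at every successor {w1, w2, w3, w6, w7}.
      At w1: <>(q | p) is true.
      At w2: <>(q | p) is true.
      At w3: <>(q | p) is true.
      At w6: <>(q | p) is true.
      At w7: <>(q | p) is true.
    So []<>(q | p) is true at w4.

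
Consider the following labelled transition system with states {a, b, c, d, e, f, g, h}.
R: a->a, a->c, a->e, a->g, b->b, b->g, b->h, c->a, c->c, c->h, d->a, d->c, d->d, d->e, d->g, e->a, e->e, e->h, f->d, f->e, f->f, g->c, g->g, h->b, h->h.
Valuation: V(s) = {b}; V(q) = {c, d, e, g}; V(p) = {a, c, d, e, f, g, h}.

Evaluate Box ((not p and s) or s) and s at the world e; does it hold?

No

At e: Box ((not p and s) or s) is false, s is false, so Box ((not p and s) or s) and s is false.
  At e: Box ((not p and s) or s) requires (not p and s) or s at every successor {a, e, h}.
    (not p and s) or s fails at a, so Box ((not p and s) or s) is false at e.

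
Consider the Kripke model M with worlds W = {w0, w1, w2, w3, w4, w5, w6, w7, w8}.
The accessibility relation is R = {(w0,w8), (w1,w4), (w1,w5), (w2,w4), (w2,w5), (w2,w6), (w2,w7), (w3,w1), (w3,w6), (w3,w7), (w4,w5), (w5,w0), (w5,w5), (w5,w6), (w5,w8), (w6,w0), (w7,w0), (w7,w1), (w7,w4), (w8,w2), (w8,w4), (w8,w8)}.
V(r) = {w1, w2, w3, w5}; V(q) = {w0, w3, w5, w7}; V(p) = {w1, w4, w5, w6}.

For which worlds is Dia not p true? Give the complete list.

w0, w2, w3, w5, w6, w7, w8

Let φ = Dia not p. Evaluate φ at each world:
  w0 (successors {w8}): φ is true.
  w1 (successors {w4, w5}): φ is false.
  w2 (successors {w4, w5, w6, w7}): φ is true.
  w3 (successors {w1, w6, w7}): φ is true.
  w4 (successors {w5}): φ is false.
  w5 (successors {w0, w5, w6, w8}): φ is true.
  w6 (successors {w0}): φ is true.
  w7 (successors {w0, w1, w4}): φ is true.
  w8 (successors {w2, w4, w8}): φ is true.
For instance, at w8:
  At w8: Dia not p requires not p at some successor in {w2, w4, w8}.
    not p holds at w2, so Dia not p is true at w8.
Satisfying worlds: {w0, w2, w3, w5, w6, w7, w8}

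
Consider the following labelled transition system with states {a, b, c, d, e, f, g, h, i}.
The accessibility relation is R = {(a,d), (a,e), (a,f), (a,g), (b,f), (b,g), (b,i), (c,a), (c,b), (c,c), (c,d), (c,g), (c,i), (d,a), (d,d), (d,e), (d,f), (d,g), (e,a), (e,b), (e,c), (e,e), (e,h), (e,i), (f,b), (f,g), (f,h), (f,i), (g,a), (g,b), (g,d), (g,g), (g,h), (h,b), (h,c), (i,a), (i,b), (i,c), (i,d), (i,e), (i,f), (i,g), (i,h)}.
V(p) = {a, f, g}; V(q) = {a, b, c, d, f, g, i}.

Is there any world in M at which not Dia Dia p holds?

No

Recall that Dia ψ holds at a world iff ψ holds at some accessible world.
Let φ = not Dia Dia p. Evaluate φ at each world:
  a (successors {d, e, f, g}): φ is false.
  b (successors {f, g, i}): φ is false.
  c (successors {a, b, c, d, g, i}): φ is false.
  d (successors {a, d, e, f, g}): φ is false.
  e (successors {a, b, c, e, h, i}): φ is false.
  f (successors {b, g, h, i}): φ is false.
  g (successors {a, b, d, g, h}): φ is false.
  h (successors {b, c}): φ is false.
  i (successors {a, b, c, d, e, f, g, h}): φ is false.
For instance, at f:
  At f: Dia Dia p is true, so not Dia Dia p is false.
    At f: Dia Dia p requires Dia p at some successor in {b, g, h, i}.
      Dia p holds at b, so Dia Dia p is true at f.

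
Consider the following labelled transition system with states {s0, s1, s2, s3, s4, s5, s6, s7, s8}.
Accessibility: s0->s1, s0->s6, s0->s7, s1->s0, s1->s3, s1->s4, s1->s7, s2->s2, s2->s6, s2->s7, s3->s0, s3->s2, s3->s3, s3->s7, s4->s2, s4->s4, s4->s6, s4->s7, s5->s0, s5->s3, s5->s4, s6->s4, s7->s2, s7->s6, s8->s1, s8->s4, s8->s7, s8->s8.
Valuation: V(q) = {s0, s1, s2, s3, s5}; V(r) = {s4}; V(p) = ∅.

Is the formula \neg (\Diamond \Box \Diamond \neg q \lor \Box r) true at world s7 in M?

No

Recall that \Box ψ holds at a world iff ψ holds at every accessible world, and \Diamond ψ holds iff ψ holds at some accessible world.
At s7: \Diamond \Box \Diamond \neg q \lor \Box r is true, so \neg (\Diamond \Box \Diamond \neg q \lor \Box r) is false.
  At s7: \Diamond \Box \Diamond \neg q is true, \Box r is false, so \Diamond \Box \Diamond \neg q \lor \Box r is true.
    At s7: \Diamond \Box \Diamond \neg q requires \Box \Diamond \neg q at some successor in {s2, s6}.
      \Box \Diamond \neg q holds at s2, so \Diamond \Box \Diamond \neg q is true at s7.
    At s7: \Box r requires r at every successor {s2, s6}.
      r fails at s2, so \Box r is false at s7.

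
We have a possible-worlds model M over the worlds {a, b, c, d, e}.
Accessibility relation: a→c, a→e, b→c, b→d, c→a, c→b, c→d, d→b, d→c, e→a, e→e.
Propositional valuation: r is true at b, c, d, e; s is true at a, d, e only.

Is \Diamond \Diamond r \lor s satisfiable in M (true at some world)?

Let φ = \Diamond \Diamond r \lor s. Evaluate φ at each world:
  a (successors {c, e}): φ is true.
  b (successors {c, d}): φ is true.
  c (successors {a, b, d}): φ is true.
  d (successors {b, c}): φ is true.
  e (successors {a, e}): φ is true.
Detail at a (witness):
  At a: \Diamond \Diamond r is true, s is true, so \Diamond \Diamond r \lor s is true.
    At a: \Diamond \Diamond r requires \Diamond r at some successor in {c, e}.
      \Diamond r holds at c, so \Diamond \Diamond r is true at a.

Yes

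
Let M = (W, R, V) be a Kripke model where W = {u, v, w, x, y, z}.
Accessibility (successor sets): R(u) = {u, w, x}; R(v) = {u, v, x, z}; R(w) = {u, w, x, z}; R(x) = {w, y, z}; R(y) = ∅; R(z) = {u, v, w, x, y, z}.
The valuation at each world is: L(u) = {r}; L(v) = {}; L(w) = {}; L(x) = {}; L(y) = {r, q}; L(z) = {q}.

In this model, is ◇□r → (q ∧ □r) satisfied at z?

No

At z: ◇□r is true, q ∧ □r is false, so ◇□r → (q ∧ □r) is false.
  At z: ◇□r requires □r at some successor in {u, v, w, x, y, z}.
    □r holds at y, so ◇□r is true at z.
      At y: no accessible worlds, so □r holds vacuously.
  At z: q is true, □r is false, so q ∧ □r is false.
    At z: □r requires r at every successor {u, v, w, x, y, z}.
      r fails at v, so □r is false at z.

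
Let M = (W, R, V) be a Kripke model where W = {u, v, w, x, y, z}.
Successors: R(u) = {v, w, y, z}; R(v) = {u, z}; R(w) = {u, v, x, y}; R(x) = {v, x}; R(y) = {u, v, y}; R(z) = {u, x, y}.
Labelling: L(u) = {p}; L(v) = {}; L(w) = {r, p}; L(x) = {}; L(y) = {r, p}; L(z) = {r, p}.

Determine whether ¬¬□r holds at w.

No

Recall that □ψ holds at a world iff ψ holds at every accessible world, and ◇ψ holds iff ψ holds at some accessible world.
At w: ¬□r is true, so ¬¬□r is false.
  At w: □r is false, so ¬□r is true.
    At w: □r requires r at every successor {u, v, x, y}.
      r fails at u, so □r is false at w.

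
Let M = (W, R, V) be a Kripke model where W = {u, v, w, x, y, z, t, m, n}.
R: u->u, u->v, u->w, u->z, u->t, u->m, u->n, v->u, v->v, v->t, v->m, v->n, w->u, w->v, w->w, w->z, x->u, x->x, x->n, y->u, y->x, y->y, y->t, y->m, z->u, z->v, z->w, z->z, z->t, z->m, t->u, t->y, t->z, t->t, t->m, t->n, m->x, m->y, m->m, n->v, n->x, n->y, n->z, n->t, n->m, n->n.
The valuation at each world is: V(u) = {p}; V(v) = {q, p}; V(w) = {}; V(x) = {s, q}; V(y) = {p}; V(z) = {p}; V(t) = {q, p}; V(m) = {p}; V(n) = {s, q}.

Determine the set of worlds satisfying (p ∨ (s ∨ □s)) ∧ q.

v, x, t, n

Let φ = (p ∨ (s ∨ □s)) ∧ q. Evaluate φ at each world:
  u (successors {u, v, w, z, t, m, n}): φ is false.
  v (successors {u, v, t, m, n}): φ is true.
  w (successors {u, v, w, z}): φ is false.
  x (successors {u, x, n}): φ is true.
  y (successors {u, x, y, t, m}): φ is false.
  z (successors {u, v, w, z, t, m}): φ is false.
  t (successors {u, y, z, t, m, n}): φ is true.
  m (successors {x, y, m}): φ is false.
  n (successors {v, x, y, z, t, m, n}): φ is true.
For instance, at w:
  At w: p ∨ (s ∨ □s) is false, q is false, so (p ∨ (s ∨ □s)) ∧ q is false.
    At w: p is false, s ∨ □s is false, so p ∨ (s ∨ □s) is false.
      At w: s is false, □s is false, so s ∨ □s is false.
Satisfying worlds: {v, x, t, n}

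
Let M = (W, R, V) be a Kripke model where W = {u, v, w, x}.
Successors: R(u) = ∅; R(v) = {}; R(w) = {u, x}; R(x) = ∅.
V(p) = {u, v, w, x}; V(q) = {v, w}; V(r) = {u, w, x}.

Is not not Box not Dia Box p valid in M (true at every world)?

Recall that Box ψ holds at a world iff ψ holds at every accessible world, and Dia ψ holds iff ψ holds at some accessible world.
Let φ = not not Box not Dia Box p. Evaluate φ at each world:
  u (successors ∅): φ is true.
  v (successors ∅): φ is true.
  w (successors {u, x}): φ is true.
  x (successors ∅): φ is true.
For instance, at w:
  At w: not Box not Dia Box p is false, so not not Box not Dia Box p is true.
    At w: Box not Dia Box p is true, so not Box not Dia Box p is false.
      At w: Box not Dia Box p requires not Dia Box p at every successor {u, x}.
        At u: not Dia Box p is true.
        At x: not Dia Box p is true.
      So Box not Dia Box p is true at w.

Yes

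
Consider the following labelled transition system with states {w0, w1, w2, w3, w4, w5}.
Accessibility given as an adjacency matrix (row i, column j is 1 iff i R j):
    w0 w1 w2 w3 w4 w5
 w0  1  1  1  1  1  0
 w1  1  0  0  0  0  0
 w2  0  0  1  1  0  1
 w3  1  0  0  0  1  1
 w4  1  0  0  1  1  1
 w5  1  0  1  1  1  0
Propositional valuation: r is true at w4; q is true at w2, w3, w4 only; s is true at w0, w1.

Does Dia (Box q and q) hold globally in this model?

No

Let φ = Dia (Box q and q). Evaluate φ at each world:
  w0 (successors {w0, w1, w2, w3, w4}): φ is false.
  w1 (successors {w0}): φ is false.
  w2 (successors {w2, w3, w5}): φ is false.
  w3 (successors {w0, w4, w5}): φ is false.
  w4 (successors {w0, w3, w4, w5}): φ is false.
  w5 (successors {w0, w2, w3, w4}): φ is false.
Detail at w0 (counterexample):
  At w0: Dia (Box q and q) requires Box q and q at some successor in {w0, w1, w2, w3, w4}.
    At w0: Box q and q is false.
    At w1: Box q and q is false.
    At w2: Box q and q is false.
    At w3: Box q and q is false.
    At w4: Box q and q is false.
  So Dia (Box q and q) is false at w0.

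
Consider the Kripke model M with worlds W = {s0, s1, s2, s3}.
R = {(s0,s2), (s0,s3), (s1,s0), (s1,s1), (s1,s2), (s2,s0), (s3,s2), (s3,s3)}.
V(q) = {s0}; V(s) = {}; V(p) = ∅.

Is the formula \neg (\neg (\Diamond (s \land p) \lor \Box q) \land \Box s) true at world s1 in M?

Yes

At s1: \neg (\Diamond (s \land p) \lor \Box q) \land \Box s is false, so \neg (\neg (\Diamond (s \land p) \lor \Box q) \land \Box s) is true.
  At s1: \neg (\Diamond (s \land p) \lor \Box q) is true, \Box s is false, so \neg (\Diamond (s \land p) \lor \Box q) \land \Box s is false.
    At s1: \Diamond (s \land p) \lor \Box q is false, so \neg (\Diamond (s \land p) \lor \Box q) is true.
      At s1: \Diamond (s \land p) is false, \Box q is false, so \Diamond (s \land p) \lor \Box q is false.
    At s1: \Box s requires s at every successor {s0, s1, s2}.
      s fails at s0, so \Box s is false at s1.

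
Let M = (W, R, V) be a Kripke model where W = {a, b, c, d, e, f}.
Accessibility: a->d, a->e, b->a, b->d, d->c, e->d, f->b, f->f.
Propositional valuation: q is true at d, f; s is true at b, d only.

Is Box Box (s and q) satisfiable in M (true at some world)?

Yes

Let φ = Box Box (s and q). Evaluate φ at each world:
  a (successors {d, e}): φ is false.
  b (successors {a, d}): φ is false.
  c (successors ∅): φ is true.
  d (successors {c}): φ is true.
  e (successors {d}): φ is false.
  f (successors {b, f}): φ is false.
Detail at c (witness):
  At c: no accessible worlds, so Box Box (s and q) holds vacuously.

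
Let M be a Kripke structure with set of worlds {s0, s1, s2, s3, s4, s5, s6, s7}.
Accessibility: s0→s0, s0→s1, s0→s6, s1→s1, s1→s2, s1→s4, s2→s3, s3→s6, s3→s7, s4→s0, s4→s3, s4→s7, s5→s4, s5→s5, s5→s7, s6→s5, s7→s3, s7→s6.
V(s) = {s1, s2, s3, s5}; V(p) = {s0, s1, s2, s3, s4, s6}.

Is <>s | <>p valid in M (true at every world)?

Yes

Let φ = <>s | <>p. Evaluate φ at each world:
  s0 (successors {s0, s1, s6}): φ is true.
  s1 (successors {s1, s2, s4}): φ is true.
  s2 (successors {s3}): φ is true.
  s3 (successors {s6, s7}): φ is true.
  s4 (successors {s0, s3, s7}): φ is true.
  s5 (successors {s4, s5, s7}): φ is true.
  s6 (successors {s5}): φ is true.
  s7 (successors {s3, s6}): φ is true.
For instance, at s3:
  At s3: <>s is false, <>p is true, so <>s | <>p is true.
    At s3: <>s requires s at some successor in {s6, s7}.
      At s6: s is false.
      At s7: s is false.
    So <>s is false at s3.
    At s3: <>p requires p at some successor in {s6, s7}.
      p holds at s6, so <>p is true at s3.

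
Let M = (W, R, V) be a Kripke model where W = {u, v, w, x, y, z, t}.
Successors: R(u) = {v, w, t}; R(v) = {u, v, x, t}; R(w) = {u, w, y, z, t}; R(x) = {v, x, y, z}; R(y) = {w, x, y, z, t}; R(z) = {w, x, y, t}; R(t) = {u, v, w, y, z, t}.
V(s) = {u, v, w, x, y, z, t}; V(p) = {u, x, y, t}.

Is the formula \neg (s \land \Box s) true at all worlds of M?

Let φ = \neg (s \land \Box s). Evaluate φ at each world:
  u (successors {v, w, t}): φ is false.
  v (successors {u, v, x, t}): φ is false.
  w (successors {u, w, y, z, t}): φ is false.
  x (successors {v, x, y, z}): φ is false.
  y (successors {w, x, y, z, t}): φ is false.
  z (successors {w, x, y, t}): φ is false.
  t (successors {u, v, w, y, z, t}): φ is false.
Detail at u (counterexample):
  At u: s \land \Box s is true, so \neg (s \land \Box s) is false.
    At u: s is true, \Box s is true, so s \land \Box s is true.
      At u: \Box s requires s at every successor {v, w, t}.
        At v: s is true.
        At w: s is true.
        At t: s is true.
      So \Box s is true at u.

No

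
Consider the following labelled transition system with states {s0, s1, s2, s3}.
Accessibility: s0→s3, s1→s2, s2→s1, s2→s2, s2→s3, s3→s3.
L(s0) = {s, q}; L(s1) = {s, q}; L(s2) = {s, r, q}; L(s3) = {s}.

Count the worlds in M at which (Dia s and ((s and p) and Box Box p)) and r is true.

Let φ = (Dia s and ((s and p) and Box Box p)) and r. Evaluate φ at each world:
  s0 (successors {s3}): φ is false.
  s1 (successors {s2}): φ is false.
  s2 (successors {s1, s2, s3}): φ is false.
  s3 (successors {s3}): φ is false.
For instance, at s1:
  At s1: Dia s and ((s and p) and Box Box p) is false, r is false, so (Dia s and ((s and p) and Box Box p)) and r is false.
    At s1: Dia s is true, (s and p) and Box Box p is false, so Dia s and ((s and p) and Box Box p) is false.
      At s1: Dia s requires s at some successor in {s2}.
        s holds at s2, so Dia s is true at s1.
      At s1: s and p is false, Box Box p is false, so (s and p) and Box Box p is false.
Satisfying worlds: none.

0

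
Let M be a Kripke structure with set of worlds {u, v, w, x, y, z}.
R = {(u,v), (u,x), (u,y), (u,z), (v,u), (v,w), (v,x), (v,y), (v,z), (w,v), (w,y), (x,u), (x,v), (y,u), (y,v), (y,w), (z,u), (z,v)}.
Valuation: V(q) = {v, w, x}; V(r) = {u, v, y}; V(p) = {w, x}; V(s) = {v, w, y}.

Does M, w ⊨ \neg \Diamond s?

No

At w: \Diamond s is true, so \neg \Diamond s is false.
  At w: \Diamond s requires s at some successor in {v, y}.
    s holds at v, so \Diamond s is true at w.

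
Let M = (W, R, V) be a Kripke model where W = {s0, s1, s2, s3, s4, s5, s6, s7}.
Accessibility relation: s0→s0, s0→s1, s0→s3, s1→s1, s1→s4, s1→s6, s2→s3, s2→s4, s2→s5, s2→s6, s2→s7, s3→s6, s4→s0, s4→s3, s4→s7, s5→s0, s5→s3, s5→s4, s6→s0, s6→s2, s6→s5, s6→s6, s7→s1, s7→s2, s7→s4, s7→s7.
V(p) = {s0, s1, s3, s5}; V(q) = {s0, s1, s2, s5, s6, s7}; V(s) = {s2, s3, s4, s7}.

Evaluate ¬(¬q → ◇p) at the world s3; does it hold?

Yes

At s3: ¬q → ◇p is false, so ¬(¬q → ◇p) is true.
  At s3: ¬q is true, ◇p is false, so ¬q → ◇p is false.
    At s3: ◇p requires p at some successor in {s6}.
      At s6: p is false.
    So ◇p is false at s3.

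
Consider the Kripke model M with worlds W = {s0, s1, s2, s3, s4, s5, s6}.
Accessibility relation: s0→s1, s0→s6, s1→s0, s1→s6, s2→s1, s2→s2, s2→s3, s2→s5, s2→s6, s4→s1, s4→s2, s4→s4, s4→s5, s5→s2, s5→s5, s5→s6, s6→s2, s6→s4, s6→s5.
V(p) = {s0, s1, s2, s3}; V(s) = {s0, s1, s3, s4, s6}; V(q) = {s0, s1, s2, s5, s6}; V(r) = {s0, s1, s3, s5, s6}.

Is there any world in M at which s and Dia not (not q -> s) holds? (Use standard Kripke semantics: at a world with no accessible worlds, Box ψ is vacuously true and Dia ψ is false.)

Let φ = s and Dia not (not q -> s). Evaluate φ at each world:
  s0 (successors {s1, s6}): φ is false.
  s1 (successors {s0, s6}): φ is false.
  s2 (successors {s1, s2, s3, s5, s6}): φ is false.
  s3 (successors ∅): φ is false.
  s4 (successors {s1, s2, s4, s5}): φ is false.
  s5 (successors {s2, s5, s6}): φ is false.
  s6 (successors {s2, s4, s5}): φ is false.
For instance, at s0:
  At s0: s is true, Dia not (not q -> s) is false, so s and Dia not (not q -> s) is false.
    At s0: Dia not (not q -> s) requires not (not q -> s) at some successor in {s1, s6}.
      At s1: not (not q -> s) is false.
      At s6: not (not q -> s) is false.
    So Dia not (not q -> s) is false at s0.

No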